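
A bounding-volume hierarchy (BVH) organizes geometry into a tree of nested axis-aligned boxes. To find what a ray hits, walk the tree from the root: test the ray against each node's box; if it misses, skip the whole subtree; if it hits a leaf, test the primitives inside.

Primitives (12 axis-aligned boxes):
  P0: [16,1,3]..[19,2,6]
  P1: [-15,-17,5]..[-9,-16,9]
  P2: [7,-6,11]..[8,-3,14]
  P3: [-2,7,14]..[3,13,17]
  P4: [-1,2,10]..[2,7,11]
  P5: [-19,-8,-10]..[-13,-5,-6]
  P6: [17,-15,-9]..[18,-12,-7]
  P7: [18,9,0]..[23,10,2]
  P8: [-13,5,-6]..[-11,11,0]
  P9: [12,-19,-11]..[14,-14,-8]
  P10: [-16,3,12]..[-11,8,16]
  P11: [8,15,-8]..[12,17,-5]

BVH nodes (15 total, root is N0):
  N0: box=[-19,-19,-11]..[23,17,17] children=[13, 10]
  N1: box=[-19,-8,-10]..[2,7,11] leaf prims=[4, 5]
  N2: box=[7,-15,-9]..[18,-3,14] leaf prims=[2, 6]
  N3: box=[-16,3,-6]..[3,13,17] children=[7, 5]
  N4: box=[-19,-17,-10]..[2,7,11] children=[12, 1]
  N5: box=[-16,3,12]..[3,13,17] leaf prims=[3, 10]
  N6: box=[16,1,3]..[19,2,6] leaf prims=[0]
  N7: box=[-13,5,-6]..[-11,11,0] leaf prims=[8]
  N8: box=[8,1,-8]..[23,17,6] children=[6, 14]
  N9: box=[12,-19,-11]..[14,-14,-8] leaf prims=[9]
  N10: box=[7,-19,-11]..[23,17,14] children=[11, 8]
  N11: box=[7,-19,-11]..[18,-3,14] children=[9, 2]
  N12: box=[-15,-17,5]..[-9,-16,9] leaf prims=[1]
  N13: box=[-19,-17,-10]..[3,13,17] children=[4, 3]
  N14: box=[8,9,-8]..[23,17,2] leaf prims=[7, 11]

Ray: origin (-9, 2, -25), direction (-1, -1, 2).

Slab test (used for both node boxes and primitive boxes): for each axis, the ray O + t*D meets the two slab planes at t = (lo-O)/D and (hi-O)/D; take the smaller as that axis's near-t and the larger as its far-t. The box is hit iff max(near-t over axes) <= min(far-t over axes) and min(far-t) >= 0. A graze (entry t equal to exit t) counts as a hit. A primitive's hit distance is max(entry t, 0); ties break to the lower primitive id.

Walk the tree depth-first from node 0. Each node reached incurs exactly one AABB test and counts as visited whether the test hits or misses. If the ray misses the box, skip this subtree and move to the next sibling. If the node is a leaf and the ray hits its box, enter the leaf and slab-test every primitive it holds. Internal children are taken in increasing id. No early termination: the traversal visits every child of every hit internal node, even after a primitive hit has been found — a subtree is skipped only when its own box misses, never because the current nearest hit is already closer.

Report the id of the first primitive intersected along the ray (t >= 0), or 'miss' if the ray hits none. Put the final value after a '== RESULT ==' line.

Traverse from the root:
N0 x:[-32,10] y:[-15,21] z:[7,21] -> hit [7,10], descend [10, 13]
  N10 x:[-32,-16] y:[-15,21] z:[7,39/2] -> miss, prune
  N13 x:[-12,10] y:[-11,19] z:[15/2,21] -> hit [15/2,10], descend [3, 4]
    N3 x:[-12,7] y:[-11,-1] z:[19/2,21] -> miss, prune
    N4 x:[-11,10] y:[-5,19] z:[15/2,18] -> hit [15/2,10], descend [1, 12]
      N1 x:[-11,10] y:[-5,10] z:[15/2,18] -> hit [15/2,10] leaf, test {P4(miss), P5@t=15/2}
      N12 x:[0,6] y:[18,19] z:[15,17] -> miss, prune

Visited [0, 10, 13, 3, 4, 1, 12]. Tests: 7 box, 1 leaf. Nearest: P5.

== RESULT ==
5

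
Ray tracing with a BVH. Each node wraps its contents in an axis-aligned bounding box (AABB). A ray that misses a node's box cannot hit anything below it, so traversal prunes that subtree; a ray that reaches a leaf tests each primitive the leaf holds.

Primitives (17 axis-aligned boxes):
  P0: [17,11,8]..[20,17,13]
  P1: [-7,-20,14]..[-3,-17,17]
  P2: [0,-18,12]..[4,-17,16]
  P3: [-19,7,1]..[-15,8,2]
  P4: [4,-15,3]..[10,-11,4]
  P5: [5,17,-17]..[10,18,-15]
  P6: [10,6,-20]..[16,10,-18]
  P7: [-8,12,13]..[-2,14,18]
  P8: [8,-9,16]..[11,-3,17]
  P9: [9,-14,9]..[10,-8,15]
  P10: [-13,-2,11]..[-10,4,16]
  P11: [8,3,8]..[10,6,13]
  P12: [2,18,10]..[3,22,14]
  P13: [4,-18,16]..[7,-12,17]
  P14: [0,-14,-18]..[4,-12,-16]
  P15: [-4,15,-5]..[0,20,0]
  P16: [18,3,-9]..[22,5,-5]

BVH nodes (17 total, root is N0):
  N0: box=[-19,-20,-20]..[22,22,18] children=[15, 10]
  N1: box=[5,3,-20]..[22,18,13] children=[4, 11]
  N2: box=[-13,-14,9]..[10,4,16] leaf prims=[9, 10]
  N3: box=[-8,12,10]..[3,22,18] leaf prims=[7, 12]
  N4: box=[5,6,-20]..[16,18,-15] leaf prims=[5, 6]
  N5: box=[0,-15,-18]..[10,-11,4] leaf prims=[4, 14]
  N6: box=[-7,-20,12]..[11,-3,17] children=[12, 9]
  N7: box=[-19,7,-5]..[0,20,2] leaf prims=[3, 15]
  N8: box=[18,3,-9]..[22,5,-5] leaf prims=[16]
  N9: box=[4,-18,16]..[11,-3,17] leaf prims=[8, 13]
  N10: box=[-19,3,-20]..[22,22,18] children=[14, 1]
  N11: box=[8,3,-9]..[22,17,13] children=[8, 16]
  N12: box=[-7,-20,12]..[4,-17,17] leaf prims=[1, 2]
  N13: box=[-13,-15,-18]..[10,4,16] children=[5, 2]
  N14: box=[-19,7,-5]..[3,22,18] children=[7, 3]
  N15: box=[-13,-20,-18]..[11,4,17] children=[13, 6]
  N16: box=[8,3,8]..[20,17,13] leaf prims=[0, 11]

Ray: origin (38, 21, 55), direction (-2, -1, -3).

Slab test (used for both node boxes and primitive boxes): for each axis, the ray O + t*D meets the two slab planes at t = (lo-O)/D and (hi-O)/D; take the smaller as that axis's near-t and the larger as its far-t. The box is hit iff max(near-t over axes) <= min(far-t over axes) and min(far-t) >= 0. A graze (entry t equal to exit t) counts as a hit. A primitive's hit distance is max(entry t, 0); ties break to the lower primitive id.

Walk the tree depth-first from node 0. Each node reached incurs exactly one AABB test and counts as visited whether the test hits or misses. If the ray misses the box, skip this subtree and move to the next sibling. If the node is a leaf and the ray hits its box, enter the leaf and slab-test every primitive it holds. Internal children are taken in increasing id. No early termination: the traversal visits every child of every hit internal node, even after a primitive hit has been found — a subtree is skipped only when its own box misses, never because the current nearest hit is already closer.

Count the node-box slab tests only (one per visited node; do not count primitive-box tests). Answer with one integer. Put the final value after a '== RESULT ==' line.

Walk:
N0 x:[8,57/2] y:[-1,41] z:[37/3,25] -> hit [37/3,25], descend [10, 15]
  N10 x:[8,57/2] y:[-1,18] z:[37/3,25] -> hit [37/3,18], descend [1, 14]
    N1 x:[8,33/2] y:[3,18] z:[14,25] -> hit [14,33/2], descend [4, 11]
      N4 x:[11,33/2] y:[3,15] z:[70/3,25] -> miss, prune
      N11 x:[8,15] y:[4,18] z:[14,64/3] -> hit [14,15], descend [8, 16]
        N8 x:[8,10] y:[16,18] z:[20,64/3] -> miss, prune
        N16 x:[9,15] y:[4,18] z:[14,47/3] -> hit [14,15] leaf, test {P0(miss), P11@t=15}
    N14 x:[35/2,57/2] y:[-1,14] z:[37/3,20] -> miss, prune
  N15 x:[27/2,51/2] y:[17,41] z:[38/3,73/3] -> hit [17,73/3], descend [6, 13]
    N6 x:[27/2,45/2] y:[24,41] z:[38/3,43/3] -> miss, prune
    N13 x:[14,51/2] y:[17,36] z:[13,73/3] -> hit [17,73/3], descend [2, 5]
      N2 x:[14,51/2] y:[17,35] z:[13,46/3] -> miss, prune
      N5 x:[14,19] y:[32,36] z:[17,73/3] -> miss, prune

13 AABB tests over nodes [0, 10, 1, 4, 11, 8, 16, 14, 15, 6, 13, 2, 5]; 1 leaf entered; closest P11.

== RESULT ==
13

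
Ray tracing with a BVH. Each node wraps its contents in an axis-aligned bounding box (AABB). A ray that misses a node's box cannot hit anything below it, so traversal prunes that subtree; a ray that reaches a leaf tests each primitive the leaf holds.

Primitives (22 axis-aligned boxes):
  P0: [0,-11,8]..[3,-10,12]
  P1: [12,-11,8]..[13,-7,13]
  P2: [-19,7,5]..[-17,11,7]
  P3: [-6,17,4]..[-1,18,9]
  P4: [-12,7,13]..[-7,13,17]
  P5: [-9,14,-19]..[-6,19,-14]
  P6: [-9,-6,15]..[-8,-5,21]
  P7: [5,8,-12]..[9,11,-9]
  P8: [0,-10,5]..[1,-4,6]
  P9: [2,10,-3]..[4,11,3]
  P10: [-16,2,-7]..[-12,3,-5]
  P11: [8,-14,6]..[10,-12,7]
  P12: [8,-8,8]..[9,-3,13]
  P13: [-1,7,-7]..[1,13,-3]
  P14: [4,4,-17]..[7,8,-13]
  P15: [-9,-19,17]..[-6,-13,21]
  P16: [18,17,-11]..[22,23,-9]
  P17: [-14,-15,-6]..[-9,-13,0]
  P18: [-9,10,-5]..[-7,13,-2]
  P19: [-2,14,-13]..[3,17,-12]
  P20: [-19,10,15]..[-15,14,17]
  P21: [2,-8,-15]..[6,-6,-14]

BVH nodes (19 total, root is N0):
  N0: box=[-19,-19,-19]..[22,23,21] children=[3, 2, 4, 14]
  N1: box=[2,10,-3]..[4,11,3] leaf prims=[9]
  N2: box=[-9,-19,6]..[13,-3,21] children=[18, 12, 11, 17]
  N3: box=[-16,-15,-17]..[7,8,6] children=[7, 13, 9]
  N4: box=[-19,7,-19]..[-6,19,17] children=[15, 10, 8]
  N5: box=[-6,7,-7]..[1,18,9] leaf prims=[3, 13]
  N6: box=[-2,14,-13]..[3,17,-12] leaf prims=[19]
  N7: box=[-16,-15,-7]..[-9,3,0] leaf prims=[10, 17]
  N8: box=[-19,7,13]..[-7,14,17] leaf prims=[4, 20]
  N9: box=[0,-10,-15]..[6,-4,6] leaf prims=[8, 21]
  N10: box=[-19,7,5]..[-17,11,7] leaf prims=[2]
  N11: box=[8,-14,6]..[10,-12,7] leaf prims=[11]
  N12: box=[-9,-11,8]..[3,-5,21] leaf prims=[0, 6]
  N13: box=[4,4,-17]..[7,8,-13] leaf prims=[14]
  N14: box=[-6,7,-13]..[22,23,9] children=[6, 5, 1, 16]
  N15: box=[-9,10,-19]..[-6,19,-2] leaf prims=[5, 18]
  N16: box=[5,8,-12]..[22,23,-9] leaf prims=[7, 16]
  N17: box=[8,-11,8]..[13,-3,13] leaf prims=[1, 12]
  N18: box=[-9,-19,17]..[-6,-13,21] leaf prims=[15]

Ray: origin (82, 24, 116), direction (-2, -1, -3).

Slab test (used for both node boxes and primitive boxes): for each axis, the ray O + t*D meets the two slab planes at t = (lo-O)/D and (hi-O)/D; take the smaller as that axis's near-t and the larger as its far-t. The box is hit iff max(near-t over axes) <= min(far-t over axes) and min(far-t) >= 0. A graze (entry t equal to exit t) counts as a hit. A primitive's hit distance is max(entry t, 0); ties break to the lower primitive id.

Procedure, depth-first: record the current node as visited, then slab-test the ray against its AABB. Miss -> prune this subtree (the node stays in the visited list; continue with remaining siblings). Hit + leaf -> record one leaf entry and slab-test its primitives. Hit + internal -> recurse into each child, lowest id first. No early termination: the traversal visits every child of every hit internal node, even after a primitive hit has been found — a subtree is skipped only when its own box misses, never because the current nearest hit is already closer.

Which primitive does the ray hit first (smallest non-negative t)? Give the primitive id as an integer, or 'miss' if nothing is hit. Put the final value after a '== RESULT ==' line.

Trace the traversal:
N0 x:[30,101/2] y:[1,43] z:[95/3,45] -> hit [95/3,43], descend [2, 3, 4, 14]
  N2 x:[69/2,91/2] y:[27,43] z:[95/3,110/3] -> hit [69/2,110/3], descend [11, 12, 17, 18]
    N11 x:[36,37] y:[36,38] z:[109/3,110/3] -> hit [109/3,110/3] leaf, test {P11@t=109/3}
    N12 x:[79/2,91/2] y:[29,35] z:[95/3,36] -> miss, prune
    N17 x:[69/2,37] y:[27,35] z:[103/3,36] -> hit [69/2,35] leaf, test {P1@t=69/2, P12(miss)}
    N18 x:[44,91/2] y:[37,43] z:[95/3,33] -> miss, prune
  N3 x:[75/2,49] y:[16,39] z:[110/3,133/3] -> hit [75/2,39], descend [7, 9, 13]
    N7 x:[91/2,49] y:[21,39] z:[116/3,41] -> miss, prune
    N9 x:[38,41] y:[28,34] z:[110/3,131/3] -> miss, prune
    N13 x:[75/2,39] y:[16,20] z:[43,133/3] -> miss, prune
  N4 x:[44,101/2] y:[5,17] z:[33,45] -> miss, prune
  N14 x:[30,44] y:[1,17] z:[107/3,43] -> miss, prune

order=[0, 2, 11, 12, 17, 18, 3, 7, 9, 13, 4, 14]  |boxes|=12  |leaves|=2  hit=P1

== RESULT ==
1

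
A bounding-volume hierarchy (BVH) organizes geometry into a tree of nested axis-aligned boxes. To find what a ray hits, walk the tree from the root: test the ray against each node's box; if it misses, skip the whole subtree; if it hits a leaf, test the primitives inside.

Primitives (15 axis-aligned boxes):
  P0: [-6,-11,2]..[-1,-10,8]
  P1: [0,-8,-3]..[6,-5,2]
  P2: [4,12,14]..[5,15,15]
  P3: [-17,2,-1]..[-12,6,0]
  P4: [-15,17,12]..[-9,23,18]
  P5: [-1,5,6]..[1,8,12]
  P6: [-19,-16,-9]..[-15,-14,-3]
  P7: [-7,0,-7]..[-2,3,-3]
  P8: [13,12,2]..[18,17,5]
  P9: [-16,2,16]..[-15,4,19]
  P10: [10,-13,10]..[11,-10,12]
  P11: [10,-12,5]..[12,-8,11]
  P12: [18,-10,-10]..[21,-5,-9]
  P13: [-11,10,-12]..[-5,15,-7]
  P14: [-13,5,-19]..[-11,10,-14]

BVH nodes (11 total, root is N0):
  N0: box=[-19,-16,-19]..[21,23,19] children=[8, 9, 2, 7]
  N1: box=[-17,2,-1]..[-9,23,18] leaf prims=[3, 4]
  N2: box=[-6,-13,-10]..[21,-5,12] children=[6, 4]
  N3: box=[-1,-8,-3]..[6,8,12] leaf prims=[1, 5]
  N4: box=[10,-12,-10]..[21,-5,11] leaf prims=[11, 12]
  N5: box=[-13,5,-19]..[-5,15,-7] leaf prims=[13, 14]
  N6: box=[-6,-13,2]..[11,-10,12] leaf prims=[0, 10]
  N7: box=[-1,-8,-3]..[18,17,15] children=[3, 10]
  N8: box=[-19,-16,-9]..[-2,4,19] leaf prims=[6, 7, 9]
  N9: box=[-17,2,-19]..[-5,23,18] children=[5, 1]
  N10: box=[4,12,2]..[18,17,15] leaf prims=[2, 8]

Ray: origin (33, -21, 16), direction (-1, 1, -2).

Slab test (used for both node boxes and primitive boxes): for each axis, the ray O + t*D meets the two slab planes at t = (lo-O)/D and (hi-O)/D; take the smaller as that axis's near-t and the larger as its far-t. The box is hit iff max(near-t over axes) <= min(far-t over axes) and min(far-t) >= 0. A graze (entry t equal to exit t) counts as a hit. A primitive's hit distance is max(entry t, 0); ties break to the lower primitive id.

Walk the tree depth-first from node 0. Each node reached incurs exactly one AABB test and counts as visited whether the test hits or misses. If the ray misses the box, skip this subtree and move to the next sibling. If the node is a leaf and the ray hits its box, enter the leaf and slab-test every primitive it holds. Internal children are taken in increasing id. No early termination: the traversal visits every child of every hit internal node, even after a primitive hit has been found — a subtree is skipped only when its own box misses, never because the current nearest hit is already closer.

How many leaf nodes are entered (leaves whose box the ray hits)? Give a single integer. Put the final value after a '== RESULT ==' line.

Trace the traversal:
N0 x:[12,52] y:[5,44] z:[-3/2,35/2] -> hit [12,35/2], descend [2, 7, 8, 9]
  N2 x:[12,39] y:[8,16] z:[2,13] -> hit [12,13], descend [4, 6]
    N4 x:[12,23] y:[9,16] z:[5/2,13] -> hit [12,13] leaf, test {P11(miss), P12@t=25/2}
    N6 x:[22,39] y:[8,11] z:[2,7] -> miss, prune
  N7 x:[15,34] y:[13,38] z:[1/2,19/2] -> miss, prune
  N8 x:[35,52] y:[5,25] z:[-3/2,25/2] -> miss, prune
  N9 x:[38,50] y:[23,44] z:[-1,35/2] -> miss, prune

Summary -> nodes [0, 2, 4, 6, 7, 8, 9]; box-tests=7; leaf-entries=1; first=P12

== RESULT ==
1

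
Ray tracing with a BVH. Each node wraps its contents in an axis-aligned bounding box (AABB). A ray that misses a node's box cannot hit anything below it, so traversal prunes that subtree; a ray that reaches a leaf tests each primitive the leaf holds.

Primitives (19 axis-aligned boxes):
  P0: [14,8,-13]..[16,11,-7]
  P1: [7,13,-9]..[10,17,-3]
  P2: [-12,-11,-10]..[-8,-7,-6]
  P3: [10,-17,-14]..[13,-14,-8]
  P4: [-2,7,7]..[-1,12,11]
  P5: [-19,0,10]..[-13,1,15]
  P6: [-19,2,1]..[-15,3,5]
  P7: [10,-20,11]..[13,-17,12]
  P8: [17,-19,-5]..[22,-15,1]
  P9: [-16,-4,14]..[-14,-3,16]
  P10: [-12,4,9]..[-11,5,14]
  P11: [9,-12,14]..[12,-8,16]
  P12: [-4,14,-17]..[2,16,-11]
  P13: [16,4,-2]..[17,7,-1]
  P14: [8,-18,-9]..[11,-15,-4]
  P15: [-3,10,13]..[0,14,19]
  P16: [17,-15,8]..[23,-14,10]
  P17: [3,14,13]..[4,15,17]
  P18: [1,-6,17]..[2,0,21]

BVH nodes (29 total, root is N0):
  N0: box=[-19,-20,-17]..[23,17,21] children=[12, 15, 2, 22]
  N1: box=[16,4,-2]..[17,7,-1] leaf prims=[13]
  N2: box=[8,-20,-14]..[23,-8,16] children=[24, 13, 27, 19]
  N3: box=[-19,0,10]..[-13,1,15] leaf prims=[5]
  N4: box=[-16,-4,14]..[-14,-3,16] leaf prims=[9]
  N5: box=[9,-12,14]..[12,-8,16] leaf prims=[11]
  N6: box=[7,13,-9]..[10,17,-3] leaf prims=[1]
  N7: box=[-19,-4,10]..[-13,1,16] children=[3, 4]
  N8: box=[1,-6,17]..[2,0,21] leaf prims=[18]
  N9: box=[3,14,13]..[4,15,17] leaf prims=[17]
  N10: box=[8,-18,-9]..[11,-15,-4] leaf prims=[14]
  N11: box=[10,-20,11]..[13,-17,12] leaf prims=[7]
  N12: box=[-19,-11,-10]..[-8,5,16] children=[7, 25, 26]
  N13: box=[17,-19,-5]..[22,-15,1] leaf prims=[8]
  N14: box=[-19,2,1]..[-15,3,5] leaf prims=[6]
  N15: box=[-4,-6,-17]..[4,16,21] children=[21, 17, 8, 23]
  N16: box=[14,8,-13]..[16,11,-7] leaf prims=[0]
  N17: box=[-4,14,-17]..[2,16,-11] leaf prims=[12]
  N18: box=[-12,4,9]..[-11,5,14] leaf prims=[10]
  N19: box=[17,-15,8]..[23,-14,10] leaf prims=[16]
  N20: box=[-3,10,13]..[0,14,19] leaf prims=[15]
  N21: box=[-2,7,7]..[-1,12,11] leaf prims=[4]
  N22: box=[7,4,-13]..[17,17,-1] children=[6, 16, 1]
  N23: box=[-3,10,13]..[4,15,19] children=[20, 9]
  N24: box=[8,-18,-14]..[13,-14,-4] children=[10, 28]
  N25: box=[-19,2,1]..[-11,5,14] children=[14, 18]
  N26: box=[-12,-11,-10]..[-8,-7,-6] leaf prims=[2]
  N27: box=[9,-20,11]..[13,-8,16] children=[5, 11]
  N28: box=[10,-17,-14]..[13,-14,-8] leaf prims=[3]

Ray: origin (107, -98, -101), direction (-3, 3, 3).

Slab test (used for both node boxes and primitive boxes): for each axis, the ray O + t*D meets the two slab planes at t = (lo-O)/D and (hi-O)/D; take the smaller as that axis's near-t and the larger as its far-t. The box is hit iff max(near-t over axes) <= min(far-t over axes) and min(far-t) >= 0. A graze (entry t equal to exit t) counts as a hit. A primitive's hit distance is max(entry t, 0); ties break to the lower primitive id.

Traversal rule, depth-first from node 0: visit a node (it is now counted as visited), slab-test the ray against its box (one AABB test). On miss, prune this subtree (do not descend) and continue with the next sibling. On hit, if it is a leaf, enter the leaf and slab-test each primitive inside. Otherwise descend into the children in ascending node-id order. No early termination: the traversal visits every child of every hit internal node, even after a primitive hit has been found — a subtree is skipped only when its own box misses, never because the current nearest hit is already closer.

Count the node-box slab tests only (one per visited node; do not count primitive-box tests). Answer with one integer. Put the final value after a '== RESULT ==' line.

Trace the traversal:
N0 x:[28,42] y:[26,115/3] z:[28,122/3] -> hit [28,115/3], descend [2, 12, 15, 22]
  N2 x:[28,33] y:[26,30] z:[29,39] -> hit [29,30], descend [13, 19, 24, 27]
    N13 x:[85/3,30] y:[79/3,83/3] z:[32,34] -> miss, prune
    N19 x:[28,30] y:[83/3,28] z:[109/3,37] -> miss, prune
    N24 x:[94/3,33] y:[80/3,28] z:[29,97/3] -> miss, prune
    N27 x:[94/3,98/3] y:[26,30] z:[112/3,39] -> miss, prune
  N12 x:[115/3,42] y:[29,103/3] z:[91/3,39] -> miss, prune
  N15 x:[103/3,37] y:[92/3,38] z:[28,122/3] -> hit [103/3,37], descend [8, 17, 21, 23]
    N8 x:[35,106/3] y:[92/3,98/3] z:[118/3,122/3] -> miss, prune
    N17 x:[35,37] y:[112/3,38] z:[28,30] -> miss, prune
    N21 x:[36,109/3] y:[35,110/3] z:[36,112/3] -> hit [36,109/3] leaf, test {P4@t=36}
    N23 x:[103/3,110/3] y:[36,113/3] z:[38,40] -> miss, prune
  N22 x:[30,100/3] y:[34,115/3] z:[88/3,100/3] -> miss, prune

order=[0, 2, 13, 19, 24, 27, 12, 15, 8, 17, 21, 23, 22]  |boxes|=13  |leaves|=1  hit=P4

== RESULT ==
13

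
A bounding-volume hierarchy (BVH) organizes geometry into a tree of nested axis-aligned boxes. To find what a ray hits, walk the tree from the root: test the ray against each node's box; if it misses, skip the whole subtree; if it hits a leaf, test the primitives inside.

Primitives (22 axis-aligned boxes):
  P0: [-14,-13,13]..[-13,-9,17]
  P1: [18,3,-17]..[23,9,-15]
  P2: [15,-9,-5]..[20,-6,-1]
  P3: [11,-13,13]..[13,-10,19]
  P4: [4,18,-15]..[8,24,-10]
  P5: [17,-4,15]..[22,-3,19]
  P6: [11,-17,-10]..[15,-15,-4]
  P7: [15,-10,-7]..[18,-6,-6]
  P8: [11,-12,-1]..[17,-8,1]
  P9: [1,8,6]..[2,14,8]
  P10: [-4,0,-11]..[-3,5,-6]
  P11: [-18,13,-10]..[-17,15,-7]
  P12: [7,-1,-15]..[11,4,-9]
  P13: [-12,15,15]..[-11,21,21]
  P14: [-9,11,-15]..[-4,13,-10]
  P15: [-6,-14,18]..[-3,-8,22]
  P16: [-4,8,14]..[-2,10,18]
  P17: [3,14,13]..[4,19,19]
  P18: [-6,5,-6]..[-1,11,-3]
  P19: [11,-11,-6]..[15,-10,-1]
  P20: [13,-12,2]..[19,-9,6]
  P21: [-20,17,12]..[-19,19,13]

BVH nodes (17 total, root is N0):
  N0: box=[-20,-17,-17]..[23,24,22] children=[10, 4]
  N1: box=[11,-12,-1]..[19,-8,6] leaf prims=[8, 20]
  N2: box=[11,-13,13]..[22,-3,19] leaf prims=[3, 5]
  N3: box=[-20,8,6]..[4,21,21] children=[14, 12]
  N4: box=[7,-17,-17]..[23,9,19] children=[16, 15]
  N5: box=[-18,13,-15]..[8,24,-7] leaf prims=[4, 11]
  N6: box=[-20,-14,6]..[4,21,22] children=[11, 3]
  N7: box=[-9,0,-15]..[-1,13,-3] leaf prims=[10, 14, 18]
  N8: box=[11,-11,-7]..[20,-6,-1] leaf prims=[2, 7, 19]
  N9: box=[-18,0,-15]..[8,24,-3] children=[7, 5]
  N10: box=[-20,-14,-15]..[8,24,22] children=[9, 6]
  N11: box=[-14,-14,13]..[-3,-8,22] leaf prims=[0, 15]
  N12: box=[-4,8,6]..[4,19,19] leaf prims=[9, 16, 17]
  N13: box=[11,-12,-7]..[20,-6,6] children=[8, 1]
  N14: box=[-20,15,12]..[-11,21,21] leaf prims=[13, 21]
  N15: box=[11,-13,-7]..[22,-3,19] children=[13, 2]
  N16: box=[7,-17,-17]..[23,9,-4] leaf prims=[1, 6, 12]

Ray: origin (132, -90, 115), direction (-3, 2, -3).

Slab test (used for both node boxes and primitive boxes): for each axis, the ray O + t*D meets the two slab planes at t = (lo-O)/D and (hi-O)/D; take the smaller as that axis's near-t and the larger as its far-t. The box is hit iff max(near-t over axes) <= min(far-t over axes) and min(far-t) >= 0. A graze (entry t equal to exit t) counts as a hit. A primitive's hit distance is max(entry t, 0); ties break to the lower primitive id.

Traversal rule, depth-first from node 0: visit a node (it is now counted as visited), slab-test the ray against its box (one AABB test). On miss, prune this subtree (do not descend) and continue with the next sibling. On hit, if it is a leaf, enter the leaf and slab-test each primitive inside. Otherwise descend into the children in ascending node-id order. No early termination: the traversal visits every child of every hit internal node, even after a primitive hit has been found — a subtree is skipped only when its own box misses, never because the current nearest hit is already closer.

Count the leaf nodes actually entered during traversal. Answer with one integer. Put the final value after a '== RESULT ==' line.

Traverse from the root:
N0 x:[109/3,152/3] y:[73/2,57] z:[31,44] -> hit [73/2,44], descend [4, 10]
  N4 x:[109/3,125/3] y:[73/2,99/2] z:[32,44] -> hit [73/2,125/3], descend [15, 16]
    N15 x:[110/3,121/3] y:[77/2,87/2] z:[32,122/3] -> hit [77/2,121/3], descend [2, 13]
      N2 x:[110/3,121/3] y:[77/2,87/2] z:[32,34] -> miss, prune
      N13 x:[112/3,121/3] y:[39,42] z:[109/3,122/3] -> hit [39,121/3], descend [1, 8]
        N1 x:[113/3,121/3] y:[39,41] z:[109/3,116/3] -> miss, prune
        N8 x:[112/3,121/3] y:[79/2,42] z:[116/3,122/3] -> hit [79/2,121/3] leaf, test {P2(miss), P7(miss), P19@t=79/2}
    N16 x:[109/3,125/3] y:[73/2,99/2] z:[119/3,44] -> hit [119/3,125/3] leaf, test {P1(miss), P6(miss), P12(miss)}
  N10 x:[124/3,152/3] y:[38,57] z:[31,130/3] -> hit [124/3,130/3], descend [6, 9]
    N6 x:[128/3,152/3] y:[38,111/2] z:[31,109/3] -> miss, prune
    N9 x:[124/3,50] y:[45,57] z:[118/3,130/3] -> miss, prune

Summary -> nodes [0, 4, 15, 2, 13, 1, 8, 16, 10, 6, 9]; box-tests=11; leaf-entries=2; first=P19

== RESULT ==
2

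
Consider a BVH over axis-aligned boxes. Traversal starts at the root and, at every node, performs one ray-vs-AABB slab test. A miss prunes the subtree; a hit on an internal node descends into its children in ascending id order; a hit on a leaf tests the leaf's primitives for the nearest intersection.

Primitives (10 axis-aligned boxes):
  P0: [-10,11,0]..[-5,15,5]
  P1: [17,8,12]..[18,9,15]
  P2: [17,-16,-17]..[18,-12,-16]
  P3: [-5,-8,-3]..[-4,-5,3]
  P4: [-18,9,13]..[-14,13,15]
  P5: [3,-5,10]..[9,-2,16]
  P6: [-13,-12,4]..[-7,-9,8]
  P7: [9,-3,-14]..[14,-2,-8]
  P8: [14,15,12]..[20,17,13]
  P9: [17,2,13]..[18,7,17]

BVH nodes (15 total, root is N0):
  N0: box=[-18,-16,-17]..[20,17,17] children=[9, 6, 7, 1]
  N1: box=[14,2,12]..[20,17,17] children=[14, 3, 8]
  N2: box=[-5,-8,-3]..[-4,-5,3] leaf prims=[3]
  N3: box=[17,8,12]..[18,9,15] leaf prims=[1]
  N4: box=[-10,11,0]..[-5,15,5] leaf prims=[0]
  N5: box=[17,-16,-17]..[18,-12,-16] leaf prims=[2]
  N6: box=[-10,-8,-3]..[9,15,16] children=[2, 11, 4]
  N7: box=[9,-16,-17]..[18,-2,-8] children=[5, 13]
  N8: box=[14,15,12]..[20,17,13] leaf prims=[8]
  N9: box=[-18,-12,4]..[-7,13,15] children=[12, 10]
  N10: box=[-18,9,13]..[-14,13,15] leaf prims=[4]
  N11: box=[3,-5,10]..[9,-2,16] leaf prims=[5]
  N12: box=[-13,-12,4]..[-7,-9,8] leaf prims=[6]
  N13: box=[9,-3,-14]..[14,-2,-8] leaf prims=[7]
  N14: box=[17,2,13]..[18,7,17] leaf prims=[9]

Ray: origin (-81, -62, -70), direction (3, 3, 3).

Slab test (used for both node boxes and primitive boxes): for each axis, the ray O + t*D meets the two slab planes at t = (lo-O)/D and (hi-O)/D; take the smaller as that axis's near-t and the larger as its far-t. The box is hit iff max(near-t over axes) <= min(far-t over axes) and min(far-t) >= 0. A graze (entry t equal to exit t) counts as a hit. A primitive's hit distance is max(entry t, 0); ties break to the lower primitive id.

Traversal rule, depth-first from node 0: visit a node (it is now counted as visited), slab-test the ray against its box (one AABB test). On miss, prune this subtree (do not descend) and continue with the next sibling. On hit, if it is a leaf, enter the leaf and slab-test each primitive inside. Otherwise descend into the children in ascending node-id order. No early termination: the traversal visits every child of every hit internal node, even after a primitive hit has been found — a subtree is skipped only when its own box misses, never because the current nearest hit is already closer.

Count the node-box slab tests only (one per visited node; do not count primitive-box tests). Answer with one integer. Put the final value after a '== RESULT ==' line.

Walk:
N0 x:[21,101/3] y:[46/3,79/3] z:[53/3,29] -> hit [21,79/3], descend [1, 6, 7, 9]
  N1 x:[95/3,101/3] y:[64/3,79/3] z:[82/3,29] -> miss, prune
  N6 x:[71/3,30] y:[18,77/3] z:[67/3,86/3] -> hit [71/3,77/3], descend [2, 4, 11]
    N2 x:[76/3,77/3] y:[18,19] z:[67/3,73/3] -> miss, prune
    N4 x:[71/3,76/3] y:[73/3,77/3] z:[70/3,25] -> hit [73/3,25] leaf, test {P0@t=73/3}
    N11 x:[28,30] y:[19,20] z:[80/3,86/3] -> miss, prune
  N7 x:[30,33] y:[46/3,20] z:[53/3,62/3] -> miss, prune
  N9 x:[21,74/3] y:[50/3,25] z:[74/3,85/3] -> hit [74/3,74/3], descend [10, 12]
    N10 x:[21,67/3] y:[71/3,25] z:[83/3,85/3] -> miss, prune
    N12 x:[68/3,74/3] y:[50/3,53/3] z:[74/3,26] -> miss, prune

order=[0, 1, 6, 2, 4, 11, 7, 9, 10, 12]  |boxes|=10  |leaves|=1  hit=P0

== RESULT ==
10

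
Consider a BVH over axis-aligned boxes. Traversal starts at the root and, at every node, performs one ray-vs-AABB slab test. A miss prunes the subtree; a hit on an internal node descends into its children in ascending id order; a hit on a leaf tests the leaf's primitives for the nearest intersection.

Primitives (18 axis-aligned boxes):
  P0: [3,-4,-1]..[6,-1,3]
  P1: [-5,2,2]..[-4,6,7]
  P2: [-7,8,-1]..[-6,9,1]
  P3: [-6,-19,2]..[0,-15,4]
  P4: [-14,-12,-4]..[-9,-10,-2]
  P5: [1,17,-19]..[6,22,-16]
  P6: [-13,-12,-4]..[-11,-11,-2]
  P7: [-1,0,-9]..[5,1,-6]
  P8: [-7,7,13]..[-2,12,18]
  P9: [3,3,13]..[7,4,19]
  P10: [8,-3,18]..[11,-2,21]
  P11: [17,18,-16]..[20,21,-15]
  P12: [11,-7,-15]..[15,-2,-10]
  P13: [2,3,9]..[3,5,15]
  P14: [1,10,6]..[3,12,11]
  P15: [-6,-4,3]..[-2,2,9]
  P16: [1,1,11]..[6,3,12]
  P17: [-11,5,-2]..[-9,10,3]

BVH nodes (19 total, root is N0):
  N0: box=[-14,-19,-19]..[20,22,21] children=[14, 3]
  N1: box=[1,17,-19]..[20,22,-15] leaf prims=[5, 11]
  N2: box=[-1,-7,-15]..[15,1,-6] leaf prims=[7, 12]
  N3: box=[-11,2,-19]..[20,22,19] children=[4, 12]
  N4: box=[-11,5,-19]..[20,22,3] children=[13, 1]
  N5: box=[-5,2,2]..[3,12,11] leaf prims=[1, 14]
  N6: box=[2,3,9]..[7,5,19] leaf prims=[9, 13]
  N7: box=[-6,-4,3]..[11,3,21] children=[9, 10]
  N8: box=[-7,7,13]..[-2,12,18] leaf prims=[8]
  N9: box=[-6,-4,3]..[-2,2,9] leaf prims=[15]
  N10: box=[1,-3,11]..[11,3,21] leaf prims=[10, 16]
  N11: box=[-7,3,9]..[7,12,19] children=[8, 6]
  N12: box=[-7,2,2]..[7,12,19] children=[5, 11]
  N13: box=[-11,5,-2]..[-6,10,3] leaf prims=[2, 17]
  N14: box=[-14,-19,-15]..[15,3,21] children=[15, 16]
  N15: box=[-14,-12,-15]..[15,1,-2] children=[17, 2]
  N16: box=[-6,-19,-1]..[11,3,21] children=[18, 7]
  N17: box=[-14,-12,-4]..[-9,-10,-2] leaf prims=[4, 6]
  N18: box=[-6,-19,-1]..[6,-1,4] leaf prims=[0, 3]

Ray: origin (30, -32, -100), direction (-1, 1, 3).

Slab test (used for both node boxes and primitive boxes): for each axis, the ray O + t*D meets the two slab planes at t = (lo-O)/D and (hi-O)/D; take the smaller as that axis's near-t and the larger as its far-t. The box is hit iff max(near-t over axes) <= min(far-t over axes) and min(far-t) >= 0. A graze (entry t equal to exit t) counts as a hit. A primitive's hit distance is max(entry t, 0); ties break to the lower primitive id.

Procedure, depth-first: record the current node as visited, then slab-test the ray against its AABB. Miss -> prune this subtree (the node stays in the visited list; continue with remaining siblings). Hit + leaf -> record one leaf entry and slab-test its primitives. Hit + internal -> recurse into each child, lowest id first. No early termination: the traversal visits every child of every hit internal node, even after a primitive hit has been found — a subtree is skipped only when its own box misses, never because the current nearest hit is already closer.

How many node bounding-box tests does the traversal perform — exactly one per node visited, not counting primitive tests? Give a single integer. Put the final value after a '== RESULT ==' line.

Walk:
N0 x:[10,44] y:[13,54] z:[27,121/3] -> hit [27,121/3], descend [3, 14]
  N3 x:[10,41] y:[34,54] z:[27,119/3] -> hit [34,119/3], descend [4, 12]
    N4 x:[10,41] y:[37,54] z:[27,103/3] -> miss, prune
    N12 x:[23,37] y:[34,44] z:[34,119/3] -> hit [34,37], descend [5, 11]
      N5 x:[27,35] y:[34,44] z:[34,37] -> hit [34,35] leaf, test {P1@t=34, P14(miss)}
      N11 x:[23,37] y:[35,44] z:[109/3,119/3] -> hit [109/3,37], descend [6, 8]
        N6 x:[23,28] y:[35,37] z:[109/3,119/3] -> miss, prune
        N8 x:[32,37] y:[39,44] z:[113/3,118/3] -> miss, prune
  N14 x:[15,44] y:[13,35] z:[85/3,121/3] -> hit [85/3,35], descend [15, 16]
    N15 x:[15,44] y:[20,33] z:[85/3,98/3] -> hit [85/3,98/3], descend [2, 17]
      N2 x:[15,31] y:[25,33] z:[85/3,94/3] -> hit [85/3,31] leaf, test {P7(miss), P12(miss)}
      N17 x:[39,44] y:[20,22] z:[32,98/3] -> miss, prune
    N16 x:[19,36] y:[13,35] z:[33,121/3] -> hit [33,35], descend [7, 18]
      N7 x:[19,36] y:[28,35] z:[103/3,121/3] -> hit [103/3,35], descend [9, 10]
        N9 x:[32,36] y:[28,34] z:[103/3,109/3] -> miss, prune
        N10 x:[19,29] y:[29,35] z:[37,121/3] -> miss, prune
      N18 x:[24,36] y:[13,31] z:[33,104/3] -> miss, prune

17 AABB tests over nodes [0, 3, 4, 12, 5, 11, 6, 8, 14, 15, 2, 17, 16, 7, 9, 10, 18]; 2 leaves entered; closest P1.

== RESULT ==
17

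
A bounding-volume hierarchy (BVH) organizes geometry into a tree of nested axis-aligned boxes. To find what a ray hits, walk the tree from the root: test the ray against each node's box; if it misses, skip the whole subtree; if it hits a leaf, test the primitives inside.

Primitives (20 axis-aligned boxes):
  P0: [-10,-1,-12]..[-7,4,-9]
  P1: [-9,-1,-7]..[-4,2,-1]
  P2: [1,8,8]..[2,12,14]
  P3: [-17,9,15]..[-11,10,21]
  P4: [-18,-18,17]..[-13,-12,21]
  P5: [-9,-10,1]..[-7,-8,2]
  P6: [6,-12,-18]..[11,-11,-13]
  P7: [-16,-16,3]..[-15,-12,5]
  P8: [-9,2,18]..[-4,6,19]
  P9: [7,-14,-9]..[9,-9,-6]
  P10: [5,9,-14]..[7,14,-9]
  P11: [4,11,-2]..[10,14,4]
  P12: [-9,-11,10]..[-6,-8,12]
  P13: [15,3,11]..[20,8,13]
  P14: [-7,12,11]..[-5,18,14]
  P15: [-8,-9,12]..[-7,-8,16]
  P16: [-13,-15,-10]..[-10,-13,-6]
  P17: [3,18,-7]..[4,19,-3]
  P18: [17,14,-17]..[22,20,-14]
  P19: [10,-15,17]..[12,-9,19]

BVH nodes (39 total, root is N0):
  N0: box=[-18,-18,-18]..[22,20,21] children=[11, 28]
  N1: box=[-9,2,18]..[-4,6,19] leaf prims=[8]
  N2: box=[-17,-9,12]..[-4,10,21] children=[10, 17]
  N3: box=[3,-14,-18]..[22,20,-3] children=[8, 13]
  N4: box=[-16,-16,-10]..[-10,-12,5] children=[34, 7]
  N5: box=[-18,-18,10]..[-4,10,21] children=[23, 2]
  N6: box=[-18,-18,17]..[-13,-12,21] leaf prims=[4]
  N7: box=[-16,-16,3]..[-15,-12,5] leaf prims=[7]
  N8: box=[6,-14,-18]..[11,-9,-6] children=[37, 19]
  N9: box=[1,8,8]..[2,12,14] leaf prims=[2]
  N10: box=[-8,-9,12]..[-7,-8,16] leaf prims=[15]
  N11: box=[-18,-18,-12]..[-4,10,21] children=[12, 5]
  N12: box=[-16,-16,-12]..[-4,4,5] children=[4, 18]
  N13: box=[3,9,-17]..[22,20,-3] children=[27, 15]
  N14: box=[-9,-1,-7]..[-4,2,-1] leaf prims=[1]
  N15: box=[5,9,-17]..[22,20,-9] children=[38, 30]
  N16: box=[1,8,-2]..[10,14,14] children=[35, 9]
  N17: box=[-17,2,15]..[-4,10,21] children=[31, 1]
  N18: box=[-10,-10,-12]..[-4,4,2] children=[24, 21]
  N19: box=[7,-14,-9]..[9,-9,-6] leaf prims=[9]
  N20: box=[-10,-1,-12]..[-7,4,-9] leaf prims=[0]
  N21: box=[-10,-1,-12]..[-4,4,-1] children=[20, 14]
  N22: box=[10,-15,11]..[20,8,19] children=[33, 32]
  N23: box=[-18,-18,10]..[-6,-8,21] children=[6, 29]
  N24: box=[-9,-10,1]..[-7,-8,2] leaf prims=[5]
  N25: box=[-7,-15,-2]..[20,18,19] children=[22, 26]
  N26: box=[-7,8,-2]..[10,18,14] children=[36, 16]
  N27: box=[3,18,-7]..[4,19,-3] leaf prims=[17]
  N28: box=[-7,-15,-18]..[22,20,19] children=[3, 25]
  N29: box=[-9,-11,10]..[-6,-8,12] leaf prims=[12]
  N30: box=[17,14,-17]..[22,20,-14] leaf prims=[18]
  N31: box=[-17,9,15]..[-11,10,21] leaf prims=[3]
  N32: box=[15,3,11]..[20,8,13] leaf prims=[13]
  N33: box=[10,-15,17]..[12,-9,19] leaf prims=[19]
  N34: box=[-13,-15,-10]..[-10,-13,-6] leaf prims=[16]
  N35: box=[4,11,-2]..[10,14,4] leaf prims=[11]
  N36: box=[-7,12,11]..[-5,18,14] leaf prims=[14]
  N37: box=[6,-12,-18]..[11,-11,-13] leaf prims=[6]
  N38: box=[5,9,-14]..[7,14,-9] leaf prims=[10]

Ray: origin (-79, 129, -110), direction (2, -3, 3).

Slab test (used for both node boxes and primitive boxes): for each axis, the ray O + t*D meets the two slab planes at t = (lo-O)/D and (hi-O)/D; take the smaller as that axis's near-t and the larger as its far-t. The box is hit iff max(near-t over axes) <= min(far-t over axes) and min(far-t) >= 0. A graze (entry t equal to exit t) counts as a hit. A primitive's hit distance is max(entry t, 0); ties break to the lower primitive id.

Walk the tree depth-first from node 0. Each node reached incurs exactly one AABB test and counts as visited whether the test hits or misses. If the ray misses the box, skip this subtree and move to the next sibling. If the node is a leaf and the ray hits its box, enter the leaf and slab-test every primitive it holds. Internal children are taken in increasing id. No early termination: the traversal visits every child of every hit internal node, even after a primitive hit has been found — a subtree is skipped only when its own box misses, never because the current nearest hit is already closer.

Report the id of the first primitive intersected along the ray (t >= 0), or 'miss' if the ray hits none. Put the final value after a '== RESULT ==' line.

Traverse from the root:
N0 x:[61/2,101/2] y:[109/3,49] z:[92/3,131/3] -> hit [109/3,131/3], descend [11, 28]
  N11 x:[61/2,75/2] y:[119/3,49] z:[98/3,131/3] -> miss, prune
  N28 x:[36,101/2] y:[109/3,48] z:[92/3,43] -> hit [109/3,43], descend [3, 25]
    N3 x:[41,101/2] y:[109/3,143/3] z:[92/3,107/3] -> miss, prune
    N25 x:[36,99/2] y:[37,48] z:[36,43] -> hit [37,43], descend [22, 26]
      N22 x:[89/2,99/2] y:[121/3,48] z:[121/3,43] -> miss, prune
      N26 x:[36,89/2] y:[37,121/3] z:[36,124/3] -> hit [37,121/3], descend [16, 36]
        N16 x:[40,89/2] y:[115/3,121/3] z:[36,124/3] -> hit [40,121/3], descend [9, 35]
          N9 x:[40,81/2] y:[39,121/3] z:[118/3,124/3] -> hit [40,121/3] leaf, test {P2@t=40}
          N35 x:[83/2,89/2] y:[115/3,118/3] z:[36,38] -> miss, prune
        N36 x:[36,37] y:[37,39] z:[121/3,124/3] -> miss, prune

Summary -> nodes [0, 11, 28, 3, 25, 22, 26, 16, 9, 35, 36]; box-tests=11; leaf-entries=1; first=P2

== RESULT ==
2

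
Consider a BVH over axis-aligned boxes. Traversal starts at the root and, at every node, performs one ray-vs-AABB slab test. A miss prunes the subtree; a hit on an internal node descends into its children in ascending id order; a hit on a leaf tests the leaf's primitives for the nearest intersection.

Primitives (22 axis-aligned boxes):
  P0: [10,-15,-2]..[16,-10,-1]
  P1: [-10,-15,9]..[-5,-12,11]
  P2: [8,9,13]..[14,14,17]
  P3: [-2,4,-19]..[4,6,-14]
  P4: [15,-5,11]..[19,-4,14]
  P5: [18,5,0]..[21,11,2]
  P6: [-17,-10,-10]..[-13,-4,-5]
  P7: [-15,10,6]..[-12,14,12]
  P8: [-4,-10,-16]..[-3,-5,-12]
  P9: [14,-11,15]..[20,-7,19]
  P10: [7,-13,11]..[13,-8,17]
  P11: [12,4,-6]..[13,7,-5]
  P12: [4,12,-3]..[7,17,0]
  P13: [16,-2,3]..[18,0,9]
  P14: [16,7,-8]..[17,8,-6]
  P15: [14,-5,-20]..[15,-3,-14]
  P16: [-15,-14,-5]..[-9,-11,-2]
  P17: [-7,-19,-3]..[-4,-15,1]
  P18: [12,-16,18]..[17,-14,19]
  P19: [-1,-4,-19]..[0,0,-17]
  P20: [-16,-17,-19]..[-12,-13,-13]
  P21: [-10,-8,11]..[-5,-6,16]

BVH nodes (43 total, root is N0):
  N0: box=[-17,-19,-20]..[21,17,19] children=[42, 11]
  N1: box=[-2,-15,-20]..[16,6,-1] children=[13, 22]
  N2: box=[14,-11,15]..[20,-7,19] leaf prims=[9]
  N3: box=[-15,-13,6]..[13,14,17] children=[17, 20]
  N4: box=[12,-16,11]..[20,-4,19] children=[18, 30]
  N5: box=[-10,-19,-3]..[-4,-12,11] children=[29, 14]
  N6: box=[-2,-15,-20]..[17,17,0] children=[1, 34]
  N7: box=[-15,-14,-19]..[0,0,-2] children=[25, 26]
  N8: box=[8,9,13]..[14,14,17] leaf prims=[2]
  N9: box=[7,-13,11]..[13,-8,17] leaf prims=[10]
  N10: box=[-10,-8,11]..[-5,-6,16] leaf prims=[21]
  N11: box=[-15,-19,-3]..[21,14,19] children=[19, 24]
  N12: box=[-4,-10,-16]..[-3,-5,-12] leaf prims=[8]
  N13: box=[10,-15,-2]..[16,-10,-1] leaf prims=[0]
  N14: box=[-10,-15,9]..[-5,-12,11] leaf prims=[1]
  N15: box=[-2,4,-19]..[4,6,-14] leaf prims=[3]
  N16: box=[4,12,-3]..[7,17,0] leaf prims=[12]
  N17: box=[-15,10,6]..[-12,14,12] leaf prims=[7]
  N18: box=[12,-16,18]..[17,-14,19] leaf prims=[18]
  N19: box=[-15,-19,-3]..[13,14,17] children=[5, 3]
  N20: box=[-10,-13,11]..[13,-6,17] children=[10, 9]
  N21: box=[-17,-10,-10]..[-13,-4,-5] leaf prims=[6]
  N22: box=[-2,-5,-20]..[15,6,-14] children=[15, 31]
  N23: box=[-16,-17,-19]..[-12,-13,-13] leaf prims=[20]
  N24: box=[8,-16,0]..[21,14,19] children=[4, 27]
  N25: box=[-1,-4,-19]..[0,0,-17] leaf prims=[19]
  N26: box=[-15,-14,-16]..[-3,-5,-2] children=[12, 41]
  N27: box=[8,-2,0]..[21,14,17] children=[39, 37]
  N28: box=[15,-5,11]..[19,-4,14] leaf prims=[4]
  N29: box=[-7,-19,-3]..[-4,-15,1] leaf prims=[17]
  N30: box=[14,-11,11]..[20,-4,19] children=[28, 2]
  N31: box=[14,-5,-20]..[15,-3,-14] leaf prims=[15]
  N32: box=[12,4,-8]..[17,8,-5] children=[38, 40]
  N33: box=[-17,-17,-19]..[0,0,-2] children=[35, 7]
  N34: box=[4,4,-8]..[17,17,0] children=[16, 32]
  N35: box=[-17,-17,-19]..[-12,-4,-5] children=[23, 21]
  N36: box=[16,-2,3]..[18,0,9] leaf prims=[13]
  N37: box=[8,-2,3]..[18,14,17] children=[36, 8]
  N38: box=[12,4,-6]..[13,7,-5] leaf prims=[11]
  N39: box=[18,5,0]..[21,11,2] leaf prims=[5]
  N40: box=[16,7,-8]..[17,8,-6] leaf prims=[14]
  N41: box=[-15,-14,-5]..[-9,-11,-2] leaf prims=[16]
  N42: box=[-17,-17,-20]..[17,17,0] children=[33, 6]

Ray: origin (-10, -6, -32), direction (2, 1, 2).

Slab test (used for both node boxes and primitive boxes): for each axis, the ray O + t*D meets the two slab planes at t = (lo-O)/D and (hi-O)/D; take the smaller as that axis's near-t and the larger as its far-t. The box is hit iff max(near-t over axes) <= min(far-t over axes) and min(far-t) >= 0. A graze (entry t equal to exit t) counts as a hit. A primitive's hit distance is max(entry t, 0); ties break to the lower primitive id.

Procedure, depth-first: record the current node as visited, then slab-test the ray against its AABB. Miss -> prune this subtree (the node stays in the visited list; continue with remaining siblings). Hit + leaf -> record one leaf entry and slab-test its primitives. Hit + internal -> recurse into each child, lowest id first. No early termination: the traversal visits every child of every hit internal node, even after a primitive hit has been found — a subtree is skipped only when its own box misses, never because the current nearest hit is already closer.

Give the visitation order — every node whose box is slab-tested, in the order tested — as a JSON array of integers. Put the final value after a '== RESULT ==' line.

Traverse from the root:
N0 x:[-7/2,31/2] y:[-13,23] z:[6,51/2] -> hit [6,31/2], descend [11, 42]
  N11 x:[-5/2,31/2] y:[-13,20] z:[29/2,51/2] -> hit [29/2,31/2], descend [19, 24]
    N19 x:[-5/2,23/2] y:[-13,20] z:[29/2,49/2] -> miss, prune
    N24 x:[9,31/2] y:[-10,20] z:[16,51/2] -> miss, prune
  N42 x:[-7/2,27/2] y:[-11,23] z:[6,16] -> hit [6,27/2], descend [6, 33]
    N6 x:[4,27/2] y:[-9,23] z:[6,16] -> hit [6,27/2], descend [1, 34]
      N1 x:[4,13] y:[-9,12] z:[6,31/2] -> hit [6,12], descend [13, 22]
        N13 x:[10,13] y:[-9,-4] z:[15,31/2] -> miss, prune
        N22 x:[4,25/2] y:[1,12] z:[6,9] -> hit [6,9], descend [15, 31]
          N15 x:[4,7] y:[10,12] z:[13/2,9] -> miss, prune
          N31 x:[12,25/2] y:[1,3] z:[6,9] -> miss, prune
      N34 x:[7,27/2] y:[10,23] z:[12,16] -> hit [12,27/2], descend [16, 32]
        N16 x:[7,17/2] y:[18,23] z:[29/2,16] -> miss, prune
        N32 x:[11,27/2] y:[10,14] z:[12,27/2] -> hit [12,27/2], descend [38, 40]
          N38 x:[11,23/2] y:[10,13] z:[13,27/2] -> miss, prune
          N40 x:[13,27/2] y:[13,14] z:[12,13] -> hit [13,13] leaf, test {P14@t=13}
    N33 x:[-7/2,5] y:[-11,6] z:[13/2,15] -> miss, prune

Summary -> nodes [0, 11, 19, 24, 42, 6, 1, 13, 22, 15, 31, 34, 16, 32, 38, 40, 33]; box-tests=17; leaf-entries=1; first=P14

== RESULT ==
[0, 11, 19, 24, 42, 6, 1, 13, 22, 15, 31, 34, 16, 32, 38, 40, 33]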